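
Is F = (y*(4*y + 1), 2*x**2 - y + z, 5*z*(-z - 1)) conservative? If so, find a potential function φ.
No, ∇×F = (-1, 0, 4*x - 8*y - 1) ≠ 0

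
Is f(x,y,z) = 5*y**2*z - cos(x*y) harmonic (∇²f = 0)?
No, ∇²f = x**2*cos(x*y) + y**2*cos(x*y) + 10*z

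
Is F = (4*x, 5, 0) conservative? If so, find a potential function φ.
Yes, F is conservative. φ = 2*x**2 + 5*y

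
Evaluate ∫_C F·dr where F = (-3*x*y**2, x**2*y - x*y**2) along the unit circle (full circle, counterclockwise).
-pi/4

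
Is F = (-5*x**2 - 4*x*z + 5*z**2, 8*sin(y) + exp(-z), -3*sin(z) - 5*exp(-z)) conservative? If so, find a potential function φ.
No, ∇×F = (exp(-z), -4*x + 10*z, 0) ≠ 0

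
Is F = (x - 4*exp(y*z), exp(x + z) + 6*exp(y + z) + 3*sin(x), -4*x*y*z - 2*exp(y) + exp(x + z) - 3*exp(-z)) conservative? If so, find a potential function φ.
No, ∇×F = (-4*x*z - 2*exp(y) - exp(x + z) - 6*exp(y + z), 4*y*z - 4*y*exp(y*z) - exp(x + z), 4*z*exp(y*z) + exp(x + z) + 3*cos(x)) ≠ 0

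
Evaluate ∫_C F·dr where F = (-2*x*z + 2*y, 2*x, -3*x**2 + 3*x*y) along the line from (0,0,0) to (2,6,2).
104/3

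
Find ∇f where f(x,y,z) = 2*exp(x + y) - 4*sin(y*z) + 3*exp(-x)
((2*exp(2*x + y) - 3)*exp(-x), -4*z*cos(y*z) + 2*exp(x + y), -4*y*cos(y*z))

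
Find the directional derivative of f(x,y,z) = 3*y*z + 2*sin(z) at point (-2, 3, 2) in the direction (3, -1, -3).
-3*sqrt(19)*(2*cos(2) + 11)/19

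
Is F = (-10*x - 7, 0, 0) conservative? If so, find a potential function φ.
Yes, F is conservative. φ = x*(-5*x - 7)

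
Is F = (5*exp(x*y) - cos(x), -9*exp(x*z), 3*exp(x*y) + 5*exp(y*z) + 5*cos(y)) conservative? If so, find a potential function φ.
No, ∇×F = (3*x*exp(x*y) + 9*x*exp(x*z) + 5*z*exp(y*z) - 5*sin(y), -3*y*exp(x*y), -5*x*exp(x*y) - 9*z*exp(x*z)) ≠ 0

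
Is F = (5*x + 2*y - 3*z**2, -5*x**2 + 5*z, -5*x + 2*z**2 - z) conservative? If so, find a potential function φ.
No, ∇×F = (-5, 5 - 6*z, -10*x - 2) ≠ 0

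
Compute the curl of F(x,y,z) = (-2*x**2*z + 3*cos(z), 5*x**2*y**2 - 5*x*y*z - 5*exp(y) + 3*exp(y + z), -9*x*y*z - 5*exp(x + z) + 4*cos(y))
(5*x*y - 9*x*z - 3*exp(y + z) - 4*sin(y), -2*x**2 + 9*y*z + 5*exp(x + z) - 3*sin(z), 5*y*(2*x*y - z))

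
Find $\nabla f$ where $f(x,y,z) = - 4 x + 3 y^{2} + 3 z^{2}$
(-4, 6*y, 6*z)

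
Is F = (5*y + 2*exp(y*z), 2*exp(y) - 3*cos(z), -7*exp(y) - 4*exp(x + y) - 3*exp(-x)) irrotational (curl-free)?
No, ∇×F = (-7*exp(y) - 4*exp(x + y) - 3*sin(z), 2*y*exp(y*z) + 4*exp(x + y) - 3*exp(-x), -2*z*exp(y*z) - 5)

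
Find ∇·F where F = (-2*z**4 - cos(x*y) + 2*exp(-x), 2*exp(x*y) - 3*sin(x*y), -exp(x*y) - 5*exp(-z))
2*x*exp(x*y) - 3*x*cos(x*y) + y*sin(x*y) + 5*exp(-z) - 2*exp(-x)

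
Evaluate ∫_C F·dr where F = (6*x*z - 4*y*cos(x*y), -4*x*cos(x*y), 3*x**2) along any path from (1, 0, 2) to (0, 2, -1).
-6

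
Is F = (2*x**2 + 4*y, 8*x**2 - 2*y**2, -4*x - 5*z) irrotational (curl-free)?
No, ∇×F = (0, 4, 16*x - 4)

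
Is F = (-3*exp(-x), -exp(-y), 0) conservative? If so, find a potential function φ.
Yes, F is conservative. φ = exp(-y) + 3*exp(-x)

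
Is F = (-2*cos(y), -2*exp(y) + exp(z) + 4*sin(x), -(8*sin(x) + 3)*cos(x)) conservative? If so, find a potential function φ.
No, ∇×F = (-exp(z), -3*sin(x) + 8*cos(2*x), -2*sin(y) + 4*cos(x)) ≠ 0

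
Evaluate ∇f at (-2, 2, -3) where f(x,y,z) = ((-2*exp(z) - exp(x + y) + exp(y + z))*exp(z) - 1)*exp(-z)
(-1, -1 + exp(-1), (-2 + exp(2) + exp(6))*exp(-3))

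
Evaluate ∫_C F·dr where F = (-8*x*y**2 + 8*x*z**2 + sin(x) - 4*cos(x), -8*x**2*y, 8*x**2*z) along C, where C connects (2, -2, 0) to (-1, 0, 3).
-cos(1) + cos(2) + 4*sin(1) + 4*sin(2) + 100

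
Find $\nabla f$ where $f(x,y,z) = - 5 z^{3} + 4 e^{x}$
(4*exp(x), 0, -15*z**2)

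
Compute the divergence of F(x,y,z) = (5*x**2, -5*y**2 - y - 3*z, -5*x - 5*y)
10*x - 10*y - 1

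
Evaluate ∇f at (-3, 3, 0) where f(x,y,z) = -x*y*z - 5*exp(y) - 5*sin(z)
(0, -5*exp(3), 4)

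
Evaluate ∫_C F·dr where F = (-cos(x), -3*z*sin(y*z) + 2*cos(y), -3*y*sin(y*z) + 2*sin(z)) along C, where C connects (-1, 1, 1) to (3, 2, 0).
-3*sin(1) - cos(1) - sin(3) + 1 + 2*sin(2)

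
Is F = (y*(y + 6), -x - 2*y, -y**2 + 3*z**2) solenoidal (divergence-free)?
No, ∇·F = 6*z - 2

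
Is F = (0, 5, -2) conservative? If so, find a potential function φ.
Yes, F is conservative. φ = 5*y - 2*z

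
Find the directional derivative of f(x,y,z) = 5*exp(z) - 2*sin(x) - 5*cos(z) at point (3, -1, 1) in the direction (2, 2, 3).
sqrt(17)*(-4*cos(3) + 15*sin(1) + 15*E)/17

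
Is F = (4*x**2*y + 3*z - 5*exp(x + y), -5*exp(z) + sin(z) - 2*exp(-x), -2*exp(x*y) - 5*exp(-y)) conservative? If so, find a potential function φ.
No, ∇×F = (-2*x*exp(x*y) + 5*exp(z) - cos(z) + 5*exp(-y), 2*y*exp(x*y) + 3, -4*x**2 + 5*exp(x + y) + 2*exp(-x)) ≠ 0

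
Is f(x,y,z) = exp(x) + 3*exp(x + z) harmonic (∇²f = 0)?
No, ∇²f = exp(x) + 6*exp(x + z)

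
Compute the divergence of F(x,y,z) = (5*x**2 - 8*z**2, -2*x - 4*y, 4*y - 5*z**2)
10*x - 10*z - 4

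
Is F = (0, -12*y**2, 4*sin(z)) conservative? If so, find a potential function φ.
Yes, F is conservative. φ = -4*y**3 - 4*cos(z)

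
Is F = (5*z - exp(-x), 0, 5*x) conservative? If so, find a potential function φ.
Yes, F is conservative. φ = 5*x*z + exp(-x)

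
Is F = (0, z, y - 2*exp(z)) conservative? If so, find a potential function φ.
Yes, F is conservative. φ = y*z - 2*exp(z)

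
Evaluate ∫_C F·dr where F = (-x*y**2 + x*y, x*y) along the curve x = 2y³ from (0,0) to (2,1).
43/70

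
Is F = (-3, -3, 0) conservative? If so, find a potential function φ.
Yes, F is conservative. φ = -3*x - 3*y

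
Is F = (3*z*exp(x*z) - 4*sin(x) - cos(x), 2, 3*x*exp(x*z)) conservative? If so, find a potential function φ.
Yes, F is conservative. φ = 2*y + 3*exp(x*z) - sin(x) + 4*cos(x)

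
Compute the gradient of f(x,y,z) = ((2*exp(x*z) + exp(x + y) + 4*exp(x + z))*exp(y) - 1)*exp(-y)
(2*z*exp(x*z) + exp(x + y) + 4*exp(x + z), (exp(x + 2*y) + 1)*exp(-y), 2*x*exp(x*z) + 4*exp(x + z))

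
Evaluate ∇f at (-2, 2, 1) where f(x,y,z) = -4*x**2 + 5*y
(16, 5, 0)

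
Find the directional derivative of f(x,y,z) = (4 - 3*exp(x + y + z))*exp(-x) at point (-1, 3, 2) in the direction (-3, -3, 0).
sqrt(2)*E*(4 + 3*exp(4))/2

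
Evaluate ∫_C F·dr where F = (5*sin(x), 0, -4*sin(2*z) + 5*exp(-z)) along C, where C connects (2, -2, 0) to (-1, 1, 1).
7*cos(2) - 5*cos(1) - 5*exp(-1) + 3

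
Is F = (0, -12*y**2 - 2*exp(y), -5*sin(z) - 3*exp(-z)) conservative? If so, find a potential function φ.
Yes, F is conservative. φ = -4*y**3 - 2*exp(y) + 5*cos(z) + 3*exp(-z)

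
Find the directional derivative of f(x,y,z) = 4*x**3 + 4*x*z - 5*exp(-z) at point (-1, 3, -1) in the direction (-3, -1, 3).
3*sqrt(19)*(-12 + 5*E)/19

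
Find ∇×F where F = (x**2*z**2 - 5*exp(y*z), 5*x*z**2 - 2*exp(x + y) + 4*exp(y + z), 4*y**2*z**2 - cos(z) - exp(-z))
(-10*x*z + 8*y*z**2 - 4*exp(y + z), 2*x**2*z - 5*y*exp(y*z), 5*z**2 + 5*z*exp(y*z) - 2*exp(x + y))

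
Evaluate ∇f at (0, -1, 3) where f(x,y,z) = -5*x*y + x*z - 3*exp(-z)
(8, 0, 3*exp(-3))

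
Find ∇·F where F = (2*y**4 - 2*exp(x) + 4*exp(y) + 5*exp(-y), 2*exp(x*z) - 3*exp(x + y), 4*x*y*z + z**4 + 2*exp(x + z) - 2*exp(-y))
4*x*y + 4*z**3 - 2*exp(x) - 3*exp(x + y) + 2*exp(x + z)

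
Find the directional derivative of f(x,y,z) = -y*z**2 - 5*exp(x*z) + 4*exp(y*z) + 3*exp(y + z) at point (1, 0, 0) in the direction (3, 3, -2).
13*sqrt(22)/22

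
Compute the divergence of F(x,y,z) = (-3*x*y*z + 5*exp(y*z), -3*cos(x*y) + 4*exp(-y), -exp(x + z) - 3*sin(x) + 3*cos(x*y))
3*x*sin(x*y) - 3*y*z - exp(x + z) - 4*exp(-y)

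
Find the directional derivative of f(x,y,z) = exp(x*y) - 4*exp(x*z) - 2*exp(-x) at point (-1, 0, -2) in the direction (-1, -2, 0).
2*sqrt(5)*(-4*exp(2) - E + 1)/5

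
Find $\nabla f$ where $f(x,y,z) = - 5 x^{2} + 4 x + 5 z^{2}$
(4 - 10*x, 0, 10*z)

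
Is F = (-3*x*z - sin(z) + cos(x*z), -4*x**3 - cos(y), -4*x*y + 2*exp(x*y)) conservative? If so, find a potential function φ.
No, ∇×F = (2*x*(exp(x*y) - 2), -x*sin(x*z) - 3*x - 2*y*exp(x*y) + 4*y - cos(z), -12*x**2) ≠ 0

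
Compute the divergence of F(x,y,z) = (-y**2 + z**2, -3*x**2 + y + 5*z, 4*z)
5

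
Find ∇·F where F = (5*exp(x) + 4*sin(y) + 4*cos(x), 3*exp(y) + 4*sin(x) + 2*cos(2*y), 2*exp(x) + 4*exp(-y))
5*exp(x) + 3*exp(y) - 4*sin(x) - 4*sin(2*y)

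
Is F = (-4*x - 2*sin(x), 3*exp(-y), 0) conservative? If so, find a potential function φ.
Yes, F is conservative. φ = -2*x**2 + 2*cos(x) - 3*exp(-y)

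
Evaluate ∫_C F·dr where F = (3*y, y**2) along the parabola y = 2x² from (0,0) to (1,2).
14/3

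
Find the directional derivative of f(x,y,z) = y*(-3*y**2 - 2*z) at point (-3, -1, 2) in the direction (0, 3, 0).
-13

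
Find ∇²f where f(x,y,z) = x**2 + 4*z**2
10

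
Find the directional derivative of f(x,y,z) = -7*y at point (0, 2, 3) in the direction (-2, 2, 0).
-7*sqrt(2)/2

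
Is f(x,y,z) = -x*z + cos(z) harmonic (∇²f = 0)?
No, ∇²f = -cos(z)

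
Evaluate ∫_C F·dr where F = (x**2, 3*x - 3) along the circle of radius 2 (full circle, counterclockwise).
12*pi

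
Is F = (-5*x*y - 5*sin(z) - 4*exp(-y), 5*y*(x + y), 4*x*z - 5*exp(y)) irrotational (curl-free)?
No, ∇×F = (-5*exp(y), -4*z - 5*cos(z), 5*x + 5*y - 4*exp(-y))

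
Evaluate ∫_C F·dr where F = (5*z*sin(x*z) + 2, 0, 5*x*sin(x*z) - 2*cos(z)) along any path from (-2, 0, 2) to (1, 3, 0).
5*cos(4) + 1 + 2*sin(2)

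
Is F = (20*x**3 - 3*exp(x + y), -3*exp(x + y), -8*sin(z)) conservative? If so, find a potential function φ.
Yes, F is conservative. φ = 5*x**4 - 3*exp(x + y) + 8*cos(z)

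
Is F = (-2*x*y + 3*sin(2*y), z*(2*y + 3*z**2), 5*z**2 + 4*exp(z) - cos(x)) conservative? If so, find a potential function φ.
No, ∇×F = (-2*y - 9*z**2, -sin(x), 2*x - 6*cos(2*y)) ≠ 0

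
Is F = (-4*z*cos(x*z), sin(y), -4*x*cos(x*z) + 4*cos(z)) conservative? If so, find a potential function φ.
Yes, F is conservative. φ = 4*sin(z) - 4*sin(x*z) - cos(y)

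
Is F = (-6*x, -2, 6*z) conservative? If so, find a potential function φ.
Yes, F is conservative. φ = -3*x**2 - 2*y + 3*z**2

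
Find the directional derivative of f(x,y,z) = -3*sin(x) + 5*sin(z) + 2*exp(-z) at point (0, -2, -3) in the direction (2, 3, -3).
3*sqrt(22)*(-2 - 5*cos(3) + 2*exp(3))/22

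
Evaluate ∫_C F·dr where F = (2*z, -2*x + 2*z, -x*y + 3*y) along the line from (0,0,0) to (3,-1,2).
6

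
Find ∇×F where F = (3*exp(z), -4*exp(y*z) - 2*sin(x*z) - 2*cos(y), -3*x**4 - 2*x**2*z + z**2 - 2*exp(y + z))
(2*x*cos(x*z) + 4*y*exp(y*z) - 2*exp(y + z), 12*x**3 + 4*x*z + 3*exp(z), -2*z*cos(x*z))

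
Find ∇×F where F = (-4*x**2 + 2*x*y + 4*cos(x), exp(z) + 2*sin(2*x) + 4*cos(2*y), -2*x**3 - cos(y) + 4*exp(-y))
(-exp(z) + sin(y) - 4*exp(-y), 6*x**2, -2*x + 4*cos(2*x))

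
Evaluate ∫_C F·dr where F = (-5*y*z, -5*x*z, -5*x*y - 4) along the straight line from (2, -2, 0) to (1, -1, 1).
1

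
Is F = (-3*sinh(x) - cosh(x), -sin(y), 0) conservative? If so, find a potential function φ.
Yes, F is conservative. φ = cos(y) - sinh(x) - 3*cosh(x)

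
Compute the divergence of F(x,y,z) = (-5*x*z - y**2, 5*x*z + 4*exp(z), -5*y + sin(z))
-5*z + cos(z)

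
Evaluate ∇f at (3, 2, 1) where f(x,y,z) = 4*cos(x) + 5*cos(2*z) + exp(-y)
(-4*sin(3), -exp(-2), -10*sin(2))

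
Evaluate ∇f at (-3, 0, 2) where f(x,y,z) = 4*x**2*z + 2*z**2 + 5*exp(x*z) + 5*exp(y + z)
(-48 + 10*exp(-6), 5*exp(2), -15*exp(-6) + 5*exp(2) + 44)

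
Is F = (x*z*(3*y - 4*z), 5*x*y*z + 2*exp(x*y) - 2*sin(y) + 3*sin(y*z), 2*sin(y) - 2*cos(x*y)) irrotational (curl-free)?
No, ∇×F = (-5*x*y + 2*x*sin(x*y) - 3*y*cos(y*z) + 2*cos(y), 3*x*y - 8*x*z - 2*y*sin(x*y), -3*x*z + 5*y*z + 2*y*exp(x*y))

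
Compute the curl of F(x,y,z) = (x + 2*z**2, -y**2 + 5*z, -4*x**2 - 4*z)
(-5, 8*x + 4*z, 0)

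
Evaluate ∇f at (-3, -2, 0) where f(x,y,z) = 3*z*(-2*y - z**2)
(0, 0, 12)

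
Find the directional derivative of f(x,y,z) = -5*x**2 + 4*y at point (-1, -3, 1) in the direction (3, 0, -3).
5*sqrt(2)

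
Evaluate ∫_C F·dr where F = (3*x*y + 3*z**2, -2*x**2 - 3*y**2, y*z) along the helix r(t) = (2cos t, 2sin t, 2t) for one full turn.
16*pi*(-1 + 6*pi)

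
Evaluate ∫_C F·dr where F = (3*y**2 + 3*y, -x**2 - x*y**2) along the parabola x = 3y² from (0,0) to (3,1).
81/10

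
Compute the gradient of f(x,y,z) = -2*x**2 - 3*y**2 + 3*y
(-4*x, 3 - 6*y, 0)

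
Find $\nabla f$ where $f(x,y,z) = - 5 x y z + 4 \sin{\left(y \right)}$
(-5*y*z, -5*x*z + 4*cos(y), -5*x*y)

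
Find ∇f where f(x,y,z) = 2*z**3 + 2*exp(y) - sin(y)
(0, 2*exp(y) - cos(y), 6*z**2)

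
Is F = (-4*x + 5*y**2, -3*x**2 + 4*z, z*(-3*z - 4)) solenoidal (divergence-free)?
No, ∇·F = -6*z - 8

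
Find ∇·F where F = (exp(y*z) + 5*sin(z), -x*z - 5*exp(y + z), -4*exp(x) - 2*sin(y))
-5*exp(y + z)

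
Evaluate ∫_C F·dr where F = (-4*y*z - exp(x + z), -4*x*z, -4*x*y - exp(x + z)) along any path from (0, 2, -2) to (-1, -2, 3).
-24 - 2*sinh(2)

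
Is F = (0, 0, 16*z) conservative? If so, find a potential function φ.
Yes, F is conservative. φ = 8*z**2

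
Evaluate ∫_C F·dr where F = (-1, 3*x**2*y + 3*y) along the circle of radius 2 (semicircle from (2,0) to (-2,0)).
4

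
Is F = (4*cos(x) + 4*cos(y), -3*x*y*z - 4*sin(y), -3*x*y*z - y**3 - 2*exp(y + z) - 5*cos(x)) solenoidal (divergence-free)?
No, ∇·F = -3*x*y - 3*x*z - 2*exp(y + z) - 4*sin(x) - 4*cos(y)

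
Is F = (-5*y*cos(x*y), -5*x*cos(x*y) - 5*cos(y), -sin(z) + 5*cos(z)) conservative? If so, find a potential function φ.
Yes, F is conservative. φ = -5*sin(y) + 5*sin(z) - 5*sin(x*y) + cos(z)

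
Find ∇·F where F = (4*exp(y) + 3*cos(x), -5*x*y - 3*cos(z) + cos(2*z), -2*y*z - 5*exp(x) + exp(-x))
-5*x - 2*y - 3*sin(x)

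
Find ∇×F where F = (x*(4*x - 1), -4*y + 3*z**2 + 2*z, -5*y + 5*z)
(-6*z - 7, 0, 0)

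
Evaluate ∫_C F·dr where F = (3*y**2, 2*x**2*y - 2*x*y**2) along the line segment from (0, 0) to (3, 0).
0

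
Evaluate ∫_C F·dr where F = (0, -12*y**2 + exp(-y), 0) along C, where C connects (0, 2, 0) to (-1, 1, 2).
-exp(-1) + exp(-2) + 28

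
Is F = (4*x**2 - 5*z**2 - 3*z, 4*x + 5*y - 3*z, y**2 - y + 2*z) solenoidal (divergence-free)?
No, ∇·F = 8*x + 7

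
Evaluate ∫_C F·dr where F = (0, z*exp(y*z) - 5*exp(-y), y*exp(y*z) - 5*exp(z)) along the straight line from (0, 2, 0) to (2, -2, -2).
-10*exp(-2) + 4 + 5*exp(2) + exp(4)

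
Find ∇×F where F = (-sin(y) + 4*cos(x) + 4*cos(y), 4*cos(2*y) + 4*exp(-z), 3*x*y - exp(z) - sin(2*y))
(3*x - 2*cos(2*y) + 4*exp(-z), -3*y, 4*sin(y) + cos(y))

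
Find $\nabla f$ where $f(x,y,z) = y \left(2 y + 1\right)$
(0, 4*y + 1, 0)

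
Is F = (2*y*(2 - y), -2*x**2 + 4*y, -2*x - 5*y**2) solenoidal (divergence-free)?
No, ∇·F = 4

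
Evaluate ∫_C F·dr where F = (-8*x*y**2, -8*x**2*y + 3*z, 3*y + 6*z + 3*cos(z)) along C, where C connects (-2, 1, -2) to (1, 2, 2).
6*sin(2) + 18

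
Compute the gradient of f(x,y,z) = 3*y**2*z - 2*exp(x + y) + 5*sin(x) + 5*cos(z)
(-2*exp(x + y) + 5*cos(x), 6*y*z - 2*exp(x + y), 3*y**2 - 5*sin(z))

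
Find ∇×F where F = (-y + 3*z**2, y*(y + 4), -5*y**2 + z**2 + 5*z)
(-10*y, 6*z, 1)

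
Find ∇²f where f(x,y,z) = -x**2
-2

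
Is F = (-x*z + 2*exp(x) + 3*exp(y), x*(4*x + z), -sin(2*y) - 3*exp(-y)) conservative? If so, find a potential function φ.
No, ∇×F = (-x - 2*cos(2*y) + 3*exp(-y), -x, 8*x + z - 3*exp(y)) ≠ 0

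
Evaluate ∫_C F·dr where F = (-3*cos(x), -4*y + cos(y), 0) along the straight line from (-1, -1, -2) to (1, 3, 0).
-16 - 5*sin(1) + sin(3)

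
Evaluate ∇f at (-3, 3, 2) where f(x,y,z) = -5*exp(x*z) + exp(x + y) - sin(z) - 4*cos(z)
(1 - 10*exp(-6), 1, 15*exp(-6) - cos(2) + 4*sin(2))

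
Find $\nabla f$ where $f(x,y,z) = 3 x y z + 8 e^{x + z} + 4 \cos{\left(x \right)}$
(3*y*z + 8*exp(x + z) - 4*sin(x), 3*x*z, 3*x*y + 8*exp(x + z))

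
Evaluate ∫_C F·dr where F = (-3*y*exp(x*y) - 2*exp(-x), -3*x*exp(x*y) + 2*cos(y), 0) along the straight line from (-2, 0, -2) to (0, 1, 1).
-2*exp(2) + 2*sin(1) + 2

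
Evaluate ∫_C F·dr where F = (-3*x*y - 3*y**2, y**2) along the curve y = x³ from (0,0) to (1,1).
-73/105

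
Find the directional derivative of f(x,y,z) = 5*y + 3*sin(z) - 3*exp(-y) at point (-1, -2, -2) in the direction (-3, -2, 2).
2*sqrt(17)*(-3*exp(2) - 5 + 3*cos(2))/17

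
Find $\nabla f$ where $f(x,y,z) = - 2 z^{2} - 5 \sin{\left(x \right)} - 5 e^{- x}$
(-5*cos(x) + 5*exp(-x), 0, -4*z)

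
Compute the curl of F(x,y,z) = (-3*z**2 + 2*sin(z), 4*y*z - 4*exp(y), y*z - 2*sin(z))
(-4*y + z, -6*z + 2*cos(z), 0)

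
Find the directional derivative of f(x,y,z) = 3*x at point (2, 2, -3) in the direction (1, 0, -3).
3*sqrt(10)/10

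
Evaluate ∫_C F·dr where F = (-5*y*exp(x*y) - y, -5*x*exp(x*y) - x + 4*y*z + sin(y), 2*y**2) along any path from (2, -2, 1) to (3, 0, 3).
-18 + cos(2) + 5*exp(-4)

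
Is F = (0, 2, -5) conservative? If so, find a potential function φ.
Yes, F is conservative. φ = 2*y - 5*z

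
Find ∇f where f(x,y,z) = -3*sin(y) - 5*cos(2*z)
(0, -3*cos(y), 10*sin(2*z))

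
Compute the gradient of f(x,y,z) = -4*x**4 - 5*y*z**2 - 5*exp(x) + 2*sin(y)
(-16*x**3 - 5*exp(x), -5*z**2 + 2*cos(y), -10*y*z)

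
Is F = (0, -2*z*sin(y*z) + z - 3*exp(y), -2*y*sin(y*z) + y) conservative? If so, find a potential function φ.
Yes, F is conservative. φ = y*z - 3*exp(y) + 2*cos(y*z)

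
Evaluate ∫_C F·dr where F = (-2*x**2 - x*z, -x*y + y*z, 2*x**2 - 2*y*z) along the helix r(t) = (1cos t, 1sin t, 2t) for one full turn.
18*pi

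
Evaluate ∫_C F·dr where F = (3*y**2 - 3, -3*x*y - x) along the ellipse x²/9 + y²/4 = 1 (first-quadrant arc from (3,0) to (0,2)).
-27 - 3*pi/2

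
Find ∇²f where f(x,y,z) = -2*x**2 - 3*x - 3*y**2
-10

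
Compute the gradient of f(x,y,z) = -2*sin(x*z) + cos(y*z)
(-2*z*cos(x*z), -z*sin(y*z), -2*x*cos(x*z) - y*sin(y*z))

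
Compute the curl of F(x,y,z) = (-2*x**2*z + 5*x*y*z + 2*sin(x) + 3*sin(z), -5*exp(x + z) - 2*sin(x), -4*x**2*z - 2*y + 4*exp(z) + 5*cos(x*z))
(5*exp(x + z) - 2, -2*x**2 + 5*x*y + 8*x*z + 5*z*sin(x*z) + 3*cos(z), -5*x*z - 5*exp(x + z) - 2*cos(x))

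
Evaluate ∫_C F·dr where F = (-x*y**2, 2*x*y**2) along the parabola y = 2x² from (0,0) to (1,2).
82/21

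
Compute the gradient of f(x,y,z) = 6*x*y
(6*y, 6*x, 0)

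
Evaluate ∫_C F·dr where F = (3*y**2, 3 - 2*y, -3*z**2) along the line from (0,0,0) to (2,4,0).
28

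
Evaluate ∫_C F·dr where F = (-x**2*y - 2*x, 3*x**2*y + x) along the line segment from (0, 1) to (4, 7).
1220/3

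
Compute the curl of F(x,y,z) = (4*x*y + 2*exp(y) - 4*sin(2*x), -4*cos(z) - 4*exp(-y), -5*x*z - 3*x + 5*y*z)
(5*z - 4*sin(z), 5*z + 3, -4*x - 2*exp(y))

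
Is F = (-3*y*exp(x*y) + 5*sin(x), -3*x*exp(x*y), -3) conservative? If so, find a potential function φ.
Yes, F is conservative. φ = -3*z - 3*exp(x*y) - 5*cos(x)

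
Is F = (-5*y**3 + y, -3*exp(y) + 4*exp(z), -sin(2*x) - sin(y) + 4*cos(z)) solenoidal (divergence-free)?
No, ∇·F = -3*exp(y) - 4*sin(z)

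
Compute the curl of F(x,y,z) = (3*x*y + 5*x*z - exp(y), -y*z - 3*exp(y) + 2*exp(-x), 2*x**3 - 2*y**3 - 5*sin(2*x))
(y*(1 - 6*y), -6*x**2 + 5*x + 10*cos(2*x), -3*x + exp(y) - 2*exp(-x))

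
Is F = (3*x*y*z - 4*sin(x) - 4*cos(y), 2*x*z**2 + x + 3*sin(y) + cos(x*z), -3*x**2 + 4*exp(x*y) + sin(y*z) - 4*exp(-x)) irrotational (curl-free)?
No, ∇×F = (-4*x*z + 4*x*exp(x*y) + x*sin(x*z) + z*cos(y*z), 3*x*y + 6*x - 4*y*exp(x*y) - 4*exp(-x), -3*x*z + 2*z**2 - z*sin(x*z) - 4*sin(y) + 1)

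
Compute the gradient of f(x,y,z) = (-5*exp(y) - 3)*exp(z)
(0, -5*exp(y + z), (-5*exp(y) - 3)*exp(z))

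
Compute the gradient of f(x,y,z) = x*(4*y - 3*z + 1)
(4*y - 3*z + 1, 4*x, -3*x)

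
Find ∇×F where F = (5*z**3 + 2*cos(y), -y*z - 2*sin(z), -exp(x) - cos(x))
(y + 2*cos(z), 15*z**2 + exp(x) - sin(x), 2*sin(y))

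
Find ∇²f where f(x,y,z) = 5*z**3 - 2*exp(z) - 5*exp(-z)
30*z - 2*exp(z) - 5*exp(-z)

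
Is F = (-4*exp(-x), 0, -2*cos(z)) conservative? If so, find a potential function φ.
Yes, F is conservative. φ = -2*sin(z) + 4*exp(-x)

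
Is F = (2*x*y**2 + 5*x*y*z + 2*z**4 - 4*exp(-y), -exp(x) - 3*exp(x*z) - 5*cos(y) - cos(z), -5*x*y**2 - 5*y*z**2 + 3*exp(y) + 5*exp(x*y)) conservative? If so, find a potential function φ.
No, ∇×F = (-10*x*y + 5*x*exp(x*y) + 3*x*exp(x*z) - 5*z**2 + 3*exp(y) - sin(z), 5*x*y + 5*y**2 - 5*y*exp(x*y) + 8*z**3, -4*x*y - 5*x*z - 3*z*exp(x*z) - exp(x) - 4*exp(-y)) ≠ 0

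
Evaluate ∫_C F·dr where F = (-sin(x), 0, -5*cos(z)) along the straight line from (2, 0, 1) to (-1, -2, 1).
-cos(2) + cos(1)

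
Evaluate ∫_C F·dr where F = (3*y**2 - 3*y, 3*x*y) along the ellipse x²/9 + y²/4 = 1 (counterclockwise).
18*pi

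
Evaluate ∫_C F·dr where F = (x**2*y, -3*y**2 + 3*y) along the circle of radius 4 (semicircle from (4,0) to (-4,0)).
-32*pi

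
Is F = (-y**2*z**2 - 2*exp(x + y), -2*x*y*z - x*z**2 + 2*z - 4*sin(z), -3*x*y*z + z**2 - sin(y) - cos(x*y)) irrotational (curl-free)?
No, ∇×F = (2*x*y - x*z + x*sin(x*y) - cos(y) + 4*cos(z) - 2, y*(-2*y*z + 3*z - sin(x*y)), 2*y*z**2 - 2*y*z - z**2 + 2*exp(x + y))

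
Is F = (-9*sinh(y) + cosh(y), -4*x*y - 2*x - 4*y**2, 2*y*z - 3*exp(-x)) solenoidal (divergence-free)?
No, ∇·F = -4*x - 6*y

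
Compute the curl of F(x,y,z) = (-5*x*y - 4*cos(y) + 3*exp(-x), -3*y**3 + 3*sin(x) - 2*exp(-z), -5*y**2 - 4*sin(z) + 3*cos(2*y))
(-10*y - 6*sin(2*y) - 2*exp(-z), 0, 5*x - 4*sin(y) + 3*cos(x))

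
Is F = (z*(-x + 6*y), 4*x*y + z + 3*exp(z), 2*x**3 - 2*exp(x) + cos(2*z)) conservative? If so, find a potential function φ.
No, ∇×F = (-3*exp(z) - 1, -6*x**2 - x + 6*y + 2*exp(x), 4*y - 6*z) ≠ 0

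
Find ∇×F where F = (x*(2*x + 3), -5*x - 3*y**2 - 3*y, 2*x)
(0, -2, -5)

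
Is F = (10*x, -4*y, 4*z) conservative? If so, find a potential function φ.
Yes, F is conservative. φ = 5*x**2 - 2*y**2 + 2*z**2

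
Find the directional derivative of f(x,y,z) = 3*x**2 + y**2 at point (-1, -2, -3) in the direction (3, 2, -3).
-13*sqrt(22)/11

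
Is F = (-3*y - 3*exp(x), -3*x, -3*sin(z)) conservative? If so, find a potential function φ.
Yes, F is conservative. φ = -3*x*y - 3*exp(x) + 3*cos(z)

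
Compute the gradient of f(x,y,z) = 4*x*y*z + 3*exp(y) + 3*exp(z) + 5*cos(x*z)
(z*(4*y - 5*sin(x*z)), 4*x*z + 3*exp(y), 4*x*y - 5*x*sin(x*z) + 3*exp(z))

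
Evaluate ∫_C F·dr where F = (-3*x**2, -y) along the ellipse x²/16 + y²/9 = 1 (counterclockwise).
0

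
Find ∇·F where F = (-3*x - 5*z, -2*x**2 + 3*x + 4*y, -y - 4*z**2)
1 - 8*z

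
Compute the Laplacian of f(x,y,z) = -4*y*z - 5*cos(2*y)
20*cos(2*y)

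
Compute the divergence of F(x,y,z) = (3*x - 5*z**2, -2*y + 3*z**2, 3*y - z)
0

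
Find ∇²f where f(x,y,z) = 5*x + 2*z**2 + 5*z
4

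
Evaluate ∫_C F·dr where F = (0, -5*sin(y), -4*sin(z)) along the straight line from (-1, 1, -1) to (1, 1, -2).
-4*cos(1) + 4*cos(2)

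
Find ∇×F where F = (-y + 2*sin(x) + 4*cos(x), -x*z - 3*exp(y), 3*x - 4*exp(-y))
(x + 4*exp(-y), -3, 1 - z)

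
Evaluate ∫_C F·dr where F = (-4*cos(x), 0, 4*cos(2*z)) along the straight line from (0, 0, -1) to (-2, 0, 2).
2*sin(4) + 6*sin(2)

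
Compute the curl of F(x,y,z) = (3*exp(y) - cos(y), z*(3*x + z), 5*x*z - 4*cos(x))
(-3*x - 2*z, -5*z - 4*sin(x), 3*z - 3*exp(y) - sin(y))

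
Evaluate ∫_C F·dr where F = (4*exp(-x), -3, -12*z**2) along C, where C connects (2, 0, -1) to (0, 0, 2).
-40 + 4*exp(-2)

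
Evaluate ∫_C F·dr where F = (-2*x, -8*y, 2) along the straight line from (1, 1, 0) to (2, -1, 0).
-3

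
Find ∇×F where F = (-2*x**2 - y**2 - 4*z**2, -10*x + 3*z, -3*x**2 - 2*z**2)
(-3, 6*x - 8*z, 2*y - 10)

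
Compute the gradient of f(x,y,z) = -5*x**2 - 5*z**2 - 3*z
(-10*x, 0, -10*z - 3)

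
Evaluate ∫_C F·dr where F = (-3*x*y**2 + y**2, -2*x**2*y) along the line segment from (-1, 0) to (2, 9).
-1377/4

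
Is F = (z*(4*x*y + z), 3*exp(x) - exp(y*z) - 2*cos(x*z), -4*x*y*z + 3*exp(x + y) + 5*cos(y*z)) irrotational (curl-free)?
No, ∇×F = (-4*x*z - 2*x*sin(x*z) + y*exp(y*z) - 5*z*sin(y*z) + 3*exp(x + y), 4*x*y + 4*y*z + 2*z - 3*exp(x + y), -4*x*z + 2*z*sin(x*z) + 3*exp(x))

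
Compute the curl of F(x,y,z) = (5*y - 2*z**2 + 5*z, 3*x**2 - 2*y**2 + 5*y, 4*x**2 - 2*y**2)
(-4*y, -8*x - 4*z + 5, 6*x - 5)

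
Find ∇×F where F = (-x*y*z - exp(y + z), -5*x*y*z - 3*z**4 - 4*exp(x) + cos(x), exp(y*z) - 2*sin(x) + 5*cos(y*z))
(5*x*y + 12*z**3 + z*exp(y*z) - 5*z*sin(y*z), -x*y - exp(y + z) + 2*cos(x), x*z - 5*y*z - 4*exp(x) + exp(y + z) - sin(x))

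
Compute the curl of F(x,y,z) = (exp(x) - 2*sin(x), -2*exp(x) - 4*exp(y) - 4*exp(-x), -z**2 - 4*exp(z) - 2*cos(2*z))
(0, 0, -2*exp(x) + 4*exp(-x))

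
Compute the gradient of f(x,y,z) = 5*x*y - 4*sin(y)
(5*y, 5*x - 4*cos(y), 0)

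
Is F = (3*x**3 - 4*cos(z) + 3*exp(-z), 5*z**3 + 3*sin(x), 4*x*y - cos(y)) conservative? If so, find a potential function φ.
No, ∇×F = (4*x - 15*z**2 + sin(y), -4*y + 4*sin(z) - 3*exp(-z), 3*cos(x)) ≠ 0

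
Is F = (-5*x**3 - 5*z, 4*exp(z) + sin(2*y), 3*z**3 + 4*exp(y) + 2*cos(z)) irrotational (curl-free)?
No, ∇×F = (4*exp(y) - 4*exp(z), -5, 0)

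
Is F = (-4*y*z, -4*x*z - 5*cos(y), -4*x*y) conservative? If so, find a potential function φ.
Yes, F is conservative. φ = -4*x*y*z - 5*sin(y)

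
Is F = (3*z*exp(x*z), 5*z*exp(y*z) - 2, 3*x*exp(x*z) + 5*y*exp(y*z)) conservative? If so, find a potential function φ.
Yes, F is conservative. φ = -2*y + 3*exp(x*z) + 5*exp(y*z)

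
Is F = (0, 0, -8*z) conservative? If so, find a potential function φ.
Yes, F is conservative. φ = -4*z**2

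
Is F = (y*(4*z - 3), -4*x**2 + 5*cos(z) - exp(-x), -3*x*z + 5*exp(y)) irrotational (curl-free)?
No, ∇×F = (5*exp(y) + 5*sin(z), 4*y + 3*z, -8*x - 4*z + 3 + exp(-x))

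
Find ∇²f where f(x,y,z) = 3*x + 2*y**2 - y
4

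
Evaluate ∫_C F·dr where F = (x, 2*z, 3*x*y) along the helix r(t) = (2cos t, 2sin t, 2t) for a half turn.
-16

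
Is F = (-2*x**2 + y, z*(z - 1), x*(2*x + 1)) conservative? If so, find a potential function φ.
No, ∇×F = (1 - 2*z, -4*x - 1, -1) ≠ 0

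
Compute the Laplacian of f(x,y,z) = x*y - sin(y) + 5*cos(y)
sin(y) - 5*cos(y)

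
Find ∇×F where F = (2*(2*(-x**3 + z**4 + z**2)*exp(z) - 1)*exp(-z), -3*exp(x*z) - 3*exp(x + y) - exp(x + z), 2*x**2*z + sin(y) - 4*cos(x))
(3*x*exp(x*z) + exp(x + z) + cos(y), -4*x*z + 16*z**3 + 8*z - 4*sin(x) + 2*exp(-z), -3*z*exp(x*z) - 3*exp(x + y) - exp(x + z))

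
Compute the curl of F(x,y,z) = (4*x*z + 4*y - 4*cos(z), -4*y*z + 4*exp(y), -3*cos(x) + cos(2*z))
(4*y, 4*x - 3*sin(x) + 4*sin(z), -4)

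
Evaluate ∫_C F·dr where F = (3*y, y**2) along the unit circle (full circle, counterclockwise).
-3*pi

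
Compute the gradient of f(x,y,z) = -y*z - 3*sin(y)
(0, -z - 3*cos(y), -y)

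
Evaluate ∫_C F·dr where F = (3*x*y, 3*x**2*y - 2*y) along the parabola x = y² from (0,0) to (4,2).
332/5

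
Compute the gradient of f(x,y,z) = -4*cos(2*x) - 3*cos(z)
(8*sin(2*x), 0, 3*sin(z))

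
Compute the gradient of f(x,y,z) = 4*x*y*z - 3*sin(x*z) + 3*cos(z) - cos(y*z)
(z*(4*y - 3*cos(x*z)), z*(4*x + sin(y*z)), 4*x*y - 3*x*cos(x*z) + y*sin(y*z) - 3*sin(z))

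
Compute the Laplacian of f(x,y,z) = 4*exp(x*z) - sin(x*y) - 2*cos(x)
4*x**2*exp(x*z) + x**2*sin(x*y) + y**2*sin(x*y) + 4*z**2*exp(x*z) + 2*cos(x)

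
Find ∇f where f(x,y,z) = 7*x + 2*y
(7, 2, 0)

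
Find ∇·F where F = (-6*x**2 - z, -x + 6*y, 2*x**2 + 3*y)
6 - 12*x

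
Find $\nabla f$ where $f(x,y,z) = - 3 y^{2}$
(0, -6*y, 0)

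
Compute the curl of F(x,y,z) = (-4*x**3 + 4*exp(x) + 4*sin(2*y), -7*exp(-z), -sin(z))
(-7*exp(-z), 0, -8*cos(2*y))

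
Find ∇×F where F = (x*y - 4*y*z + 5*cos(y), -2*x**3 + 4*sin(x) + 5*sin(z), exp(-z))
(-5*cos(z), -4*y, -6*x**2 - x + 4*z + 5*sin(y) + 4*cos(x))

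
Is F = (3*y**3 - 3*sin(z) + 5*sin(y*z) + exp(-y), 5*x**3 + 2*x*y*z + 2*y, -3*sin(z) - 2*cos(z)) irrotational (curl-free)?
No, ∇×F = (-2*x*y, 5*y*cos(y*z) - 3*cos(z), 15*x**2 - 9*y**2 + 2*y*z - 5*z*cos(y*z) + exp(-y))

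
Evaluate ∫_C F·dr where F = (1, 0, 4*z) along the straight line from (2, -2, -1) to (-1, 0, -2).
3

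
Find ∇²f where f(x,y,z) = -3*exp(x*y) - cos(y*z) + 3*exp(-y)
-3*x**2*exp(x*y) - 3*y**2*exp(x*y) + y**2*cos(y*z) + z**2*cos(y*z) + 3*exp(-y)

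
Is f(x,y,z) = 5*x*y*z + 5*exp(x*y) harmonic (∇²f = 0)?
No, ∇²f = 5*(x**2 + y**2)*exp(x*y)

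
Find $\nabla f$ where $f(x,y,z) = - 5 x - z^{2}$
(-5, 0, -2*z)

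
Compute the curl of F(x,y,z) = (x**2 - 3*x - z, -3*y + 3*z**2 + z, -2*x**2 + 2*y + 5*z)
(1 - 6*z, 4*x - 1, 0)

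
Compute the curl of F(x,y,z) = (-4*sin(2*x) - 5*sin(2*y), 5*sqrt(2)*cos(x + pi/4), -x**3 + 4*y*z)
(4*z, 3*x**2, -5*sqrt(2)*sin(x + pi/4) + 10*cos(2*y))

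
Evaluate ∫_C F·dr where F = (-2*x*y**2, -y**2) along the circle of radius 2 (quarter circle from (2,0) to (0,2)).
16/3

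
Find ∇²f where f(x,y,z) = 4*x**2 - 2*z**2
4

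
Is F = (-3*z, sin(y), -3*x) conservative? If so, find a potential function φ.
Yes, F is conservative. φ = -3*x*z - cos(y)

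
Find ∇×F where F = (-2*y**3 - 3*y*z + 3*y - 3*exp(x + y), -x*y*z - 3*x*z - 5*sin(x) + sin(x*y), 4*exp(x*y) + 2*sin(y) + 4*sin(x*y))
(x*y + 4*x*exp(x*y) + 4*x*cos(x*y) + 3*x + 2*cos(y), -y*(4*exp(x*y) + 4*cos(x*y) + 3), 6*y**2 - y*z + y*cos(x*y) + 3*exp(x + y) - 5*cos(x) - 3)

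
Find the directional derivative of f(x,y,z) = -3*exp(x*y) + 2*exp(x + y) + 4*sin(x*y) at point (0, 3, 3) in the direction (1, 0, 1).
sqrt(2)*(3/2 + exp(3))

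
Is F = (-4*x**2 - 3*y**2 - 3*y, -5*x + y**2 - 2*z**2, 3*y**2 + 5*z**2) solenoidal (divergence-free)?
No, ∇·F = -8*x + 2*y + 10*z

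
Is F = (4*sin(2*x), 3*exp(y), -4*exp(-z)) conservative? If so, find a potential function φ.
Yes, F is conservative. φ = 3*exp(y) - 2*cos(2*x) + 4*exp(-z)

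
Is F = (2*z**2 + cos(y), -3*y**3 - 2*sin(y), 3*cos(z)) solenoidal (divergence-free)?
No, ∇·F = -9*y**2 - 3*sin(z) - 2*cos(y)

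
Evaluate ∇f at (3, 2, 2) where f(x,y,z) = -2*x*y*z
(-8, -12, -12)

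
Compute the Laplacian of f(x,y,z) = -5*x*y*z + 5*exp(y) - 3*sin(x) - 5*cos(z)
5*exp(y) + 3*sin(x) + 5*cos(z)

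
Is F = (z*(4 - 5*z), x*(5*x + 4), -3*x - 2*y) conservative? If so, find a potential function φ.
No, ∇×F = (-2, 7 - 10*z, 10*x + 4) ≠ 0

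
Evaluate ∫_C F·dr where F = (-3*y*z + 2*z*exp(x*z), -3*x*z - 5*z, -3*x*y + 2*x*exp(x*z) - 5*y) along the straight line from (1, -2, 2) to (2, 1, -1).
-21 - 4*sinh(2)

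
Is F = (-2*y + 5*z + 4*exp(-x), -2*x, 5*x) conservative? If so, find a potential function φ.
Yes, F is conservative. φ = -2*x*y + 5*x*z - 4*exp(-x)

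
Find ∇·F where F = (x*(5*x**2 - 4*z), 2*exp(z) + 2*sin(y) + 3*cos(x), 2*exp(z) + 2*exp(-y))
15*x**2 - 4*z + 2*exp(z) + 2*cos(y)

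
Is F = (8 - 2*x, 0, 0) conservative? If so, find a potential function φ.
Yes, F is conservative. φ = x*(8 - x)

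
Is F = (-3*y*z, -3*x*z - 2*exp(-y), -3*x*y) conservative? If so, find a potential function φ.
Yes, F is conservative. φ = -3*x*y*z + 2*exp(-y)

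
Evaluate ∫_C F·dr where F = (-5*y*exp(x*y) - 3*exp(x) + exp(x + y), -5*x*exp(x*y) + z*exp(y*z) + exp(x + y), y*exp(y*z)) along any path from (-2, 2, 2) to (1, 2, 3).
-exp(4) - 5*exp(2) - 3*E - 1 + 5*exp(-4) + 3*exp(-2) + exp(3) + exp(6)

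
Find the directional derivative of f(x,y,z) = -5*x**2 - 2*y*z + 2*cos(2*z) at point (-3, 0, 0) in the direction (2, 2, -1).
20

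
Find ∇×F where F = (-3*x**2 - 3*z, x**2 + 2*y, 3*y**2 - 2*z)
(6*y, -3, 2*x)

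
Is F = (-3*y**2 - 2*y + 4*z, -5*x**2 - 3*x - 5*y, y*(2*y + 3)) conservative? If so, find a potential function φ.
No, ∇×F = (4*y + 3, 4, -10*x + 6*y - 1) ≠ 0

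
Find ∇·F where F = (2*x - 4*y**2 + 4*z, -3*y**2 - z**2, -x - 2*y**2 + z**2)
-6*y + 2*z + 2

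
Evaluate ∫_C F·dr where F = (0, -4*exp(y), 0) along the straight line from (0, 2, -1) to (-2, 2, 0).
0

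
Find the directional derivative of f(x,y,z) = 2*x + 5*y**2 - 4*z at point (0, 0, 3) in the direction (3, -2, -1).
5*sqrt(14)/7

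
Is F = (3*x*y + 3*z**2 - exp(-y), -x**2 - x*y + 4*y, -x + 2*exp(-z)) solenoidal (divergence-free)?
No, ∇·F = -x + 3*y + 4 - 2*exp(-z)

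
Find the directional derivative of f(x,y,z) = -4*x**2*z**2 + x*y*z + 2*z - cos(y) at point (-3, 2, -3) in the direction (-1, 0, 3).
213*sqrt(10)/5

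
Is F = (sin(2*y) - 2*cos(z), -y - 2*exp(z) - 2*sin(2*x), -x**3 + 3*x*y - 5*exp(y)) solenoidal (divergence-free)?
No, ∇·F = -1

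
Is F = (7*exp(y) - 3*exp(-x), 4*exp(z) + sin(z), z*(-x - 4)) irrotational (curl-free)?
No, ∇×F = (-4*exp(z) - cos(z), z, -7*exp(y))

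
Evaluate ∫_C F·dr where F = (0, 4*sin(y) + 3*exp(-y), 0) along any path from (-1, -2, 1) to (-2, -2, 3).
0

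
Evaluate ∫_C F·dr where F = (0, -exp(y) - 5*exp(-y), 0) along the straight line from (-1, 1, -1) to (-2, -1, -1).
12*sinh(1)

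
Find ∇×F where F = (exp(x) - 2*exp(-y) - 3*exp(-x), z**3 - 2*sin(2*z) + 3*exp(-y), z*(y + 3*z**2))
(-3*z**2 + z + 4*cos(2*z), 0, -2*exp(-y))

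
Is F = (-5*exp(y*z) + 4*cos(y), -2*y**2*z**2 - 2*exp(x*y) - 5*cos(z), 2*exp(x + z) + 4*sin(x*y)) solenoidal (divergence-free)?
No, ∇·F = -2*x*exp(x*y) - 4*y*z**2 + 2*exp(x + z)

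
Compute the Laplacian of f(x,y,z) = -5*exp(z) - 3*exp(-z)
-5*exp(z) - 3*exp(-z)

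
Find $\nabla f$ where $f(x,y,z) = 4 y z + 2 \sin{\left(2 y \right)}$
(0, 4*z + 4*cos(2*y), 4*y)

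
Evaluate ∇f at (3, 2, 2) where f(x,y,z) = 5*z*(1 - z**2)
(0, 0, -55)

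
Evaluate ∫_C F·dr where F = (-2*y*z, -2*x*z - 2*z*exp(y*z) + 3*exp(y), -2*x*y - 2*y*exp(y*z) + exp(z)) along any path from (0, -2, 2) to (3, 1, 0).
-exp(2) - 1 - 3*exp(-2) + 2*exp(-4) + 3*E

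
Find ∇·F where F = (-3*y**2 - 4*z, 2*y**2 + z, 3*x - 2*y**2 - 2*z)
4*y - 2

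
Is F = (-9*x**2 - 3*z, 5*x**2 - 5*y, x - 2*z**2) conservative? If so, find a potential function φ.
No, ∇×F = (0, -4, 10*x) ≠ 0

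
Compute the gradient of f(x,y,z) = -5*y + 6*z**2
(0, -5, 12*z)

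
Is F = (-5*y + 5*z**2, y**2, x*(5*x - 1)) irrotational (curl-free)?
No, ∇×F = (0, -10*x + 10*z + 1, 5)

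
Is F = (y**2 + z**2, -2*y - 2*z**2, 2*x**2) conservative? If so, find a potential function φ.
No, ∇×F = (4*z, -4*x + 2*z, -2*y) ≠ 0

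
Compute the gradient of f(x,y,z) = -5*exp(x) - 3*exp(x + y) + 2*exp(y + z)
((-3*exp(y) - 5)*exp(x), -3*exp(x + y) + 2*exp(y + z), 2*exp(y + z))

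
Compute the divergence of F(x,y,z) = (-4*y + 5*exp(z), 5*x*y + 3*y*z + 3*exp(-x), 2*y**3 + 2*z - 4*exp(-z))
5*x + 3*z + 2 + 4*exp(-z)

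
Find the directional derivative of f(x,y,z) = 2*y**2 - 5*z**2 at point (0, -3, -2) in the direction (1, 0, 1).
10*sqrt(2)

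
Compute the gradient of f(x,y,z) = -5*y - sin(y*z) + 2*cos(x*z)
(-2*z*sin(x*z), -z*cos(y*z) - 5, -2*x*sin(x*z) - y*cos(y*z))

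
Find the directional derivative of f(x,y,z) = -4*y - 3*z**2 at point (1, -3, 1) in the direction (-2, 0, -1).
6*sqrt(5)/5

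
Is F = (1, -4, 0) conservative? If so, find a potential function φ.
Yes, F is conservative. φ = x - 4*y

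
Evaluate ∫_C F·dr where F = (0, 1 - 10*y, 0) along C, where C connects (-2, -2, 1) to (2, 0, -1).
22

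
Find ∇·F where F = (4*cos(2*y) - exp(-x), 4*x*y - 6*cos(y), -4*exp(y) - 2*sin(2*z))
4*x + 6*sin(y) - 4*cos(2*z) + exp(-x)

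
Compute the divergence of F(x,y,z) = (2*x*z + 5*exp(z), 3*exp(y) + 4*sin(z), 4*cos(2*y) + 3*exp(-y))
2*z + 3*exp(y)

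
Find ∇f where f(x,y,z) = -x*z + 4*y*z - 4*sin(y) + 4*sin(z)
(-z, 4*z - 4*cos(y), -x + 4*y + 4*cos(z))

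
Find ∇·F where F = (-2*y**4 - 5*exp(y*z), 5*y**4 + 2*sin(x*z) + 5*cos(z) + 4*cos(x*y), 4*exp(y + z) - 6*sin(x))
-4*x*sin(x*y) + 20*y**3 + 4*exp(y + z)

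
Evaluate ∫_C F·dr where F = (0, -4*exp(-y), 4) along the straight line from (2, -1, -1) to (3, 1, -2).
-8*sinh(1) - 4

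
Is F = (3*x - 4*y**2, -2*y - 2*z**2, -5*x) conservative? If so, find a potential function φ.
No, ∇×F = (4*z, 5, 8*y) ≠ 0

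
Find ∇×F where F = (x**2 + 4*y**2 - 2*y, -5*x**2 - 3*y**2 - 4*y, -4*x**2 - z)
(0, 8*x, -10*x - 8*y + 2)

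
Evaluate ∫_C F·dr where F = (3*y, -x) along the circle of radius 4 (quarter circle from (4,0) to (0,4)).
-16*pi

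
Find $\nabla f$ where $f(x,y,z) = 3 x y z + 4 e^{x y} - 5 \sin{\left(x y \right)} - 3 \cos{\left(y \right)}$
(y*(3*z + 4*exp(x*y) - 5*cos(x*y)), 3*x*z + 4*x*exp(x*y) - 5*x*cos(x*y) + 3*sin(y), 3*x*y)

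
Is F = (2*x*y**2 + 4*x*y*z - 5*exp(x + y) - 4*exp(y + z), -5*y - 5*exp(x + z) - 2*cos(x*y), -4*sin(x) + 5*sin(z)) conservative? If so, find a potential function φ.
No, ∇×F = (5*exp(x + z), 4*x*y - 4*exp(y + z) + 4*cos(x), -4*x*y - 4*x*z + 2*y*sin(x*y) + 5*exp(x + y) - 5*exp(x + z) + 4*exp(y + z)) ≠ 0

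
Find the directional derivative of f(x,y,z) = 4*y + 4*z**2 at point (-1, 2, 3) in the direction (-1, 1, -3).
-68*sqrt(11)/11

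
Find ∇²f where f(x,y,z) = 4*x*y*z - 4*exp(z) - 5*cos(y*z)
5*y**2*cos(y*z) + 5*z**2*cos(y*z) - 4*exp(z)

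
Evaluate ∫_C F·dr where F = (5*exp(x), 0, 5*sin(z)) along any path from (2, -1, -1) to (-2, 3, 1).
-10*sinh(2)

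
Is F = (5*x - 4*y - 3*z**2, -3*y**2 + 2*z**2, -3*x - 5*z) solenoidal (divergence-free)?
No, ∇·F = -6*y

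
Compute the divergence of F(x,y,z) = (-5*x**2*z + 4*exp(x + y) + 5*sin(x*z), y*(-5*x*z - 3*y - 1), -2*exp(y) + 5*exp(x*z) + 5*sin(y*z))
-15*x*z + 5*x*exp(x*z) + 5*y*cos(y*z) - 6*y + 5*z*cos(x*z) + 4*exp(x + y) - 1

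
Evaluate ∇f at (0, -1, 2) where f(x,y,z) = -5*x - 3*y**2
(-5, 6, 0)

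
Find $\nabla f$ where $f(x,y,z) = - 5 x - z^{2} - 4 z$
(-5, 0, -2*z - 4)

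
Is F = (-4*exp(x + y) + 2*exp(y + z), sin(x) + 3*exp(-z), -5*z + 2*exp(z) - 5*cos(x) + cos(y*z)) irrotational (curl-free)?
No, ∇×F = (-z*sin(y*z) + 3*exp(-z), 2*exp(y + z) - 5*sin(x), 4*exp(x + y) - 2*exp(y + z) + cos(x))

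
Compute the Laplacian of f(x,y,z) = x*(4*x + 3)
8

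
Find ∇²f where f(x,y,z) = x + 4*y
0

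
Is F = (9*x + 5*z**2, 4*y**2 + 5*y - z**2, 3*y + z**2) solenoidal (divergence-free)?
No, ∇·F = 8*y + 2*z + 14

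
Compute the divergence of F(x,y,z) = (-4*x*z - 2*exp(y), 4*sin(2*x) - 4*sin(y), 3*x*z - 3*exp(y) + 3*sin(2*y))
3*x - 4*z - 4*cos(y)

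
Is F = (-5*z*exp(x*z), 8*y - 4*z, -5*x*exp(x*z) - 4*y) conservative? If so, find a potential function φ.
Yes, F is conservative. φ = 4*y**2 - 4*y*z - 5*exp(x*z)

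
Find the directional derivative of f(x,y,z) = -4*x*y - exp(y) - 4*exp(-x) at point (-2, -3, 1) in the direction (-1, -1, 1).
sqrt(3)*(-4*exp(5) - 20*exp(3) + 1)*exp(-3)/3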